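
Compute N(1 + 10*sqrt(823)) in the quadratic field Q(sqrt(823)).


N(a + b*sqrt(d)) = a^2 - d*b^2
= (1)^2 - (823)*(10)^2
= 1 - 82300
= -82299

-82299


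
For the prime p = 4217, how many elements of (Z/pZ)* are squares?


For prime p, the number of non-zero quadratic residues is (p-1)/2.
= (4217-1)/2
= 2108

2108


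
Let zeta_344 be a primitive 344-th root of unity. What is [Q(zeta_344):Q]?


The degree equals Euler's totient phi(344).
344 = 2^3 * 43
phi(344) = 168

168


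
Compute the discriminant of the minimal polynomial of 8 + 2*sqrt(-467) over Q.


The element 8 + 2*sqrt(-467) has minimal polynomial:
x^2 - 16*x + 1932
Discriminant = (-16)^2 - 4*(1932)
= 256 - 7728
= -7472

-7472


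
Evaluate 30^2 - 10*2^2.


x^2 - d*y^2
= 30^2 - 10*2^2
= 900 - 40
= 860

860


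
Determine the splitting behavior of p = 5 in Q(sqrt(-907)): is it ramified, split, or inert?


K = Q(sqrt(-907)). Since d mod 4 = 1, disc(K) = -907.
Check p | disc: -907 mod 5 = 3.
p does not divide disc. Compute Legendre symbol (d/p):
3^((5-1)/2) mod 5 = -1
(d/p) = -1, so p is inert: (p) stays prime with e=1, f=2, g=1.
Therefore p is inert.

inert


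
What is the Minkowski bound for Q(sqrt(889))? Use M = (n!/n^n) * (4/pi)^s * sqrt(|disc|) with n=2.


d = 889, d mod 4 = 1, so disc(K) = d = 889; |disc(K)| = 889
Real quadratic field, so n = 2, s = r2 = 0, r1 = 2
M = (n!/n^n) * (4/pi)^s * sqrt(|disc(K)|) = (2!/2^2) * (4/pi)^0 * sqrt(889)
= 0.5 * 1.000000 * 29.816103
= 14.9081

14.9081


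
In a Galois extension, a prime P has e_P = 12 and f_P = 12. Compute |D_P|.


|D_P| = e * f
= 12 * 12
= 144

144


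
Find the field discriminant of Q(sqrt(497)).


For K = Q(sqrt(d)) with d squarefree: disc(K) = d if d = 1 mod 4, and disc(K) = 4d if d = 2 or 3 mod 4.
Here d = 497, and d mod 4 = 1.
d = 1 mod 4 (O_K = Z[(1+sqrt(d))/2]), so disc(K) = d = 497

497


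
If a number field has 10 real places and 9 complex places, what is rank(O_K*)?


By Dirichlet's unit theorem:
rank = r1 + r2 - 1
= 10 + 9 - 1
= 18

18


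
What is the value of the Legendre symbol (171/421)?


p = 421 is prime, so compute (171/421) with the reciprocity algorithm (Jacobi-symbol steps: pull out 2s via (2/n), flip via reciprocity, reduce):
  reciprocity: (171/421) -> +(421/171)
  reduce: (79/171)
  reciprocity: (79/171) -> -(171/79)
  reduce: (13/79)
  reciprocity: (13/79) -> +(79/13)
  reduce: (1/13)
  (1/13) = 1
Product of signs = -1
(171/421) = -1

-1


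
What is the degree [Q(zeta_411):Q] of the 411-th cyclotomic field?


The degree equals Euler's totient phi(411).
411 = 3 * 137
phi(411) = 272

272


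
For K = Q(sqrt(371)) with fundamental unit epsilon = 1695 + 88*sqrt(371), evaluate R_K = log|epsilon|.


epsilon = 1695 + 88*sqrt(371)
= 3389.9997
R = ln(3389.9997)
= 8.1286

8.1286


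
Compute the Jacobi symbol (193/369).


Compute (193/369) via quadratic reciprocity:
  reciprocity: (193/369) -> +(369/193)
  reduce: (176/193)
  pull out 2: (2/193) = +1  (since 193 mod 8 = 1)
  pull out 2: (2/193) = +1  (since 193 mod 8 = 1)
  pull out 2: (2/193) = +1  (since 193 mod 8 = 1)
  pull out 2: (2/193) = +1  (since 193 mod 8 = 1)
  reciprocity: (11/193) -> +(193/11)
  reduce: (6/11)
  pull out 2: (2/11) = -1  (since 11 mod 8 = 3)
  reciprocity: (3/11) -> -(11/3)
  reduce: (2/3)
  pull out 2: (2/3) = -1  (since 3 mod 8 = 3)
  (1/3) = 1
Product of signs = -1

-1


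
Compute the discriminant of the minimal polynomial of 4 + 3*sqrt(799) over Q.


The element 4 + 3*sqrt(799) has minimal polynomial:
x^2 - 8*x - 7175
Discriminant = (-8)^2 - 4*(-7175)
= 64 + 28700
= 28764

28764


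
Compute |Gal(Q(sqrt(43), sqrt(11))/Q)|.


The 2 square roots of distinct primes are multiplicatively independent over Q,
so [K:Q] = 2^2 and Gal(K/Q) is isomorphic to (Z/2Z)^2.
|Gal| = 2^2 = 4

4


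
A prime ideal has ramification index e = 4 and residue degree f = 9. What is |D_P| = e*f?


|D_P| = e * f
= 4 * 9
= 36

36


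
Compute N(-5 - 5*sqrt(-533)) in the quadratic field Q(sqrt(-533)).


N(a + b*sqrt(d)) = a^2 - d*b^2
= (-5)^2 - (-533)*(-5)^2
= 25 + 13325
= 13350

13350


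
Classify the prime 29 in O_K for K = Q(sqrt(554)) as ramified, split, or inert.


K = Q(sqrt(554)). Since d mod 4 = 2, disc(K) = 2216.
Check p | disc: 2216 mod 29 = 12.
p does not divide disc. Compute Legendre symbol (d/p):
3^((29-1)/2) mod 29 = -1
(d/p) = -1, so p is inert: (p) stays prime with e=1, f=2, g=1.
Therefore p is inert.

inert


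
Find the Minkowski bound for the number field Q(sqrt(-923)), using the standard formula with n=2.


d = -923, d mod 4 = 1, so disc(K) = d = -923; |disc(K)| = 923
Imaginary quadratic field, so n = 2, s = r2 = 1, r1 = 0
M = (n!/n^n) * (4/pi)^s * sqrt(|disc(K)|) = (2!/2^2) * (4/pi)^1 * sqrt(923)
= 0.5 * 1.273240 * 30.380915
= 19.3411

19.3411


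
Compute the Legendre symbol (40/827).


p = 827 is prime, so compute (40/827) with the reciprocity algorithm (Jacobi-symbol steps: pull out 2s via (2/n), flip via reciprocity, reduce):
  pull out 2: (2/827) = -1  (since 827 mod 8 = 3)
  pull out 2: (2/827) = -1  (since 827 mod 8 = 3)
  pull out 2: (2/827) = -1  (since 827 mod 8 = 3)
  reciprocity: (5/827) -> +(827/5)
  reduce: (2/5)
  pull out 2: (2/5) = -1  (since 5 mod 8 = 5)
  (1/5) = 1
Product of signs = 1
(40/827) = 1

1


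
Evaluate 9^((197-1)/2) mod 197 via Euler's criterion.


p = 197 is prime and the exponent is (p-1)/2 = 98, so by Euler's criterion 9^98 = (9/197) = +1 or -1 mod 197.
Compute by square-and-multiply:
  98 = 64 + 32 + 2 (binary 1100010)
  Repeated squaring mod 197: 9^1 = 9, 9^2 = 81, 9^4 = 60, 9^8 = 54, 9^16 = 158, 9^32 = 142, 9^64 = 70
  9^98 = 9^64 * 9^32 * 9^2 = 70 * 142 * 81 mod 197
    70 * 142 = 9940 = 90 mod 197
    90 * 81 = 7290 = 1 mod 197
  9^98 = 1 mod 197
Result 1: 9 is a quadratic residue mod 197.
9^98 mod 197 = 1

1


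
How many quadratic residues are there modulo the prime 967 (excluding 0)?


For prime p, the number of non-zero quadratic residues is (p-1)/2.
= (967-1)/2
= 483

483


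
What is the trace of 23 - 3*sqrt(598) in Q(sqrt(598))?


Tr(a + b*sqrt(d)) = (a + b*sqrt(d)) + (a - b*sqrt(d)) = 2a
= 2 * (23)
= 46

46


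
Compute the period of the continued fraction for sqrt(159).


Run the CF algorithm for sqrt(159).
a_0 = floor(sqrt(159)) = 12; set m_0=0, q_0=1.
Recurrence: m' = q*a - m,  q' = (d - m'^2)/q,  a' = floor((a_0 + m')/q').
  step 1: m=12, q=15, a=1
  step 2: m=3, q=10, a=1
  step 3: m=7, q=11, a=1
  step 4: m=4, q=13, a=1
  step 5: m=9, q=6, a=3
  step 6: m=9, q=13, a=1
  step 7: m=4, q=11, a=1
  step 8: m=7, q=10, a=1
  step 9: m=3, q=15, a=1
  step 10: m=12, q=1, a=24
a_10 = 2*a_0 = 24, so the period closes here.
sqrt(159) = [12; 1, 1, 1, 1, 3, 1, 1, 1, 1, 24]
Period length = 10

10


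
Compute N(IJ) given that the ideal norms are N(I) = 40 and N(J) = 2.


N(IJ) = N(I) * N(J)
= 40 * 2
= 80

80


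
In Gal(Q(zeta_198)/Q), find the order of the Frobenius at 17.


The Frobenius at p in Gal(Q(zeta_n)/Q) = (Z/nZ)* is the class of p, so its order is ord_198(17), the smallest k >= 1 with 17^k = 1 mod 198.
n = 198 = 2 * 3^2 * 11, phi(198) = 60; the order divides phi(n).
Divisors of 60: 1, 2, 3, 4, 5, 6, 10, 12, 15, 20, 30, 60
Repeated squaring mod 198: 17^1 = 17, 17^2 = 91, 17^4 = 163, 17^8 = 37, 17^16 = 181, 17^32 = 91
Test divisors in increasing order:
  k=1: 17^1 = 17 mod 198
  k=2: 17^2 = 91 mod 198
  k=3: 17^3 = 91 * 17 = 161 mod 198
  k=4: 17^4 = 163 mod 198
  k=5: 17^5 = 163 * 17 = 197 mod 198
  k=6: 17^6 = 163 * 91 = 181 mod 198
  k=10: 17^10 = 37 * 91 = 1 mod 198  <- first divisor giving 1
Order = 10

10


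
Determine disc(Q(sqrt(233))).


For K = Q(sqrt(d)) with d squarefree: disc(K) = d if d = 1 mod 4, and disc(K) = 4d if d = 2 or 3 mod 4.
Here d = 233, and d mod 4 = 1.
d = 1 mod 4 (O_K = Z[(1+sqrt(d))/2]), so disc(K) = d = 233

233


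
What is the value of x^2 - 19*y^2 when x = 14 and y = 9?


x^2 - d*y^2
= 14^2 - 19*9^2
= 196 - 1539
= -1343

-1343


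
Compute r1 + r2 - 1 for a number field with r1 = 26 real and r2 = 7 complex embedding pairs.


By Dirichlet's unit theorem:
rank = r1 + r2 - 1
= 26 + 7 - 1
= 32

32


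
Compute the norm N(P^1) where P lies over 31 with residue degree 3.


N(P^a) = p^(a*f)
= 31^(1*3)
= 31^3
= 29791

29791


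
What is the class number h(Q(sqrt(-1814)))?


K = Q(sqrt(-1814)). d mod 4 = 2, so D = disc(K) = 4d = -7256
h(K) equals the number of primitive reduced positive-definite forms (a, b, c) = a*x^2 + b*x*y + c*y^2 with b^2 - 4ac = D,
where reduced means |b| <= a <= c, with b >= 0 whenever |b| = a or a = c, and primitive means gcd(a, b, c) = 1.
Reduced forces 3a^2 <= |D| = 7256, so 1 <= a <= 49; b must have the parity of D, and c = (b^2 - D)/(4a) must be an integer >= a.
Enumerate a = 1..49, b in [-a, a]:
  a=1: (1, 0, 1814)  [1]
  a=2: (2, 0, 907)  [1]
  a=3: (3, -2, 605), (3, 2, 605)  [2]
  a=4: none
  a=5: (5, -2, 363), (5, 2, 363)  [2]
  a=6: (6, -4, 303), (6, 4, 303)  [2]
  a=7..8: none
  a=9: (9, -4, 202), (9, 4, 202)  [2]
  a=10: (10, -8, 183), (10, 8, 183)  [2]
  a=11: (11, -2, 165), (11, 2, 165)  [2]
  a=12..14: none
  a=15: (15, -8, 122), (15, -2, 121), (15, 2, 121), (15, 8, 122)  [4]
  a=16..17: none
  a=18: (18, -4, 101), (18, 4, 101)  [2]
  a=19..21: none
  a=22: (22, -20, 87), (22, 20, 87)  [2]
  a=23: (23, -14, 81), (23, 14, 81)  [2]
  a=24: none
  a=25: (25, -12, 74), (25, 12, 74)  [2]
  a=26: none
  a=27: (27, -14, 69), (27, 14, 69)  [2]
  a=28: none
  a=29: (29, -20, 66), (29, 20, 66)  [2]
  a=30: (30, -28, 67), (30, -8, 61), (30, 8, 61), (30, 28, 67)  [4]
  a=31..32: none
  a=33: (33, -20, 58), (33, -2, 55), (33, 2, 55), (33, 20, 58)  [4]
  a=34..36: none
  a=37: (37, -12, 50), (37, 12, 50)  [2]
  a=38..40: none
  a=41: (41, -40, 54), (41, 40, 54)  [2]
  a=42: none
  a=43: (43, -22, 45), (43, 22, 45)  [2]
  a=44: none
  a=45: (45, -32, 46), (45, 32, 46)  [2]
  a=46..49: none
Total reduced forms: 1 + 1 + 2 + 2 + 2 + 2 + 2 + 2 + 4 + 2 + 2 + 2 + 2 + 2 + 2 + 4 + 4 + 2 + 2 + 2 + 2 = 46
h = 46

46


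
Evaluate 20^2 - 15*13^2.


x^2 - d*y^2
= 20^2 - 15*13^2
= 400 - 2535
= -2135

-2135


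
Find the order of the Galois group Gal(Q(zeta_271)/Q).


|Gal(Q(zeta_271)/Q)| = phi(271)
= 270

270


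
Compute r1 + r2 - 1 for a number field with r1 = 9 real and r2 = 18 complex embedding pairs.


By Dirichlet's unit theorem:
rank = r1 + r2 - 1
= 9 + 18 - 1
= 26

26


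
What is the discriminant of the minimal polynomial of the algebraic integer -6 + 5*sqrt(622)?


The element -6 + 5*sqrt(622) has minimal polynomial:
x^2 + 12*x - 15514
Discriminant = (12)^2 - 4*(-15514)
= 144 + 62056
= 62200

62200


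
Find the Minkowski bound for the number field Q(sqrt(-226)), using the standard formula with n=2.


d = -226, d mod 4 = 2, so disc(K) = 4d = -904; |disc(K)| = 904
Imaginary quadratic field, so n = 2, s = r2 = 1, r1 = 0
M = (n!/n^n) * (4/pi)^s * sqrt(|disc(K)|) = (2!/2^2) * (4/pi)^1 * sqrt(904)
= 0.5 * 1.273240 * 30.066593
= 19.1410

19.1410


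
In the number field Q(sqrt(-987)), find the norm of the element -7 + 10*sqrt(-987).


N(a + b*sqrt(d)) = a^2 - d*b^2
= (-7)^2 - (-987)*(10)^2
= 49 + 98700
= 98749

98749


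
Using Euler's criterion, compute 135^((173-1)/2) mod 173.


p = 173 is prime and the exponent is (p-1)/2 = 86, so by Euler's criterion 135^86 = (135/173) = +1 or -1 mod 173.
Compute by square-and-multiply:
  86 = 64 + 16 + 4 + 2 (binary 1010110)
  Repeated squaring mod 173: 135^1 = 135, 135^2 = 60, 135^4 = 140, 135^8 = 51, 135^16 = 6, 135^32 = 36, 135^64 = 85
  135^86 = 135^64 * 135^16 * 135^4 * 135^2 = 85 * 6 * 140 * 60 mod 173
    85 * 6 = 510 = 164 mod 173
    164 * 140 = 22960 = 124 mod 173
    124 * 60 = 7440 = 1 mod 173
  135^86 = 1 mod 173
Result 1: 135 is a quadratic residue mod 173.
135^86 mod 173 = 1

1


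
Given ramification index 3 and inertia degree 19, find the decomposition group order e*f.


|D_P| = e * f
= 3 * 19
= 57

57


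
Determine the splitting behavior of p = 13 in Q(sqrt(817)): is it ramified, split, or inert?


K = Q(sqrt(817)). Since d mod 4 = 1, disc(K) = 817.
Check p | disc: 817 mod 13 = 11.
p does not divide disc. Compute Legendre symbol (d/p):
11^((13-1)/2) mod 13 = -1
(d/p) = -1, so p is inert: (p) stays prime with e=1, f=2, g=1.
Therefore p is inert.

inert


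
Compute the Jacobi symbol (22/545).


Compute (22/545) via quadratic reciprocity:
  pull out 2: (2/545) = +1  (since 545 mod 8 = 1)
  reciprocity: (11/545) -> +(545/11)
  reduce: (6/11)
  pull out 2: (2/11) = -1  (since 11 mod 8 = 3)
  reciprocity: (3/11) -> -(11/3)
  reduce: (2/3)
  pull out 2: (2/3) = -1  (since 3 mod 8 = 3)
  (1/3) = 1
Product of signs = -1

-1


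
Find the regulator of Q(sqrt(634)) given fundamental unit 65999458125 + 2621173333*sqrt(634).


epsilon = 65999458125 + 2621173333*sqrt(634)
= 1.3200e+11
R = ln(1.3200e+11)
= 25.6061

25.6061


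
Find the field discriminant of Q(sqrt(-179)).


For K = Q(sqrt(d)) with d squarefree: disc(K) = d if d = 1 mod 4, and disc(K) = 4d if d = 2 or 3 mod 4.
Here d = -179, and d mod 4 = 1.
d = 1 mod 4 (O_K = Z[(1+sqrt(d))/2]), so disc(K) = d = -179

-179


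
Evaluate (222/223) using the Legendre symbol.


p = 223 is prime, so compute (222/223) with the reciprocity algorithm (Jacobi-symbol steps: pull out 2s via (2/n), flip via reciprocity, reduce):
  pull out 2: (2/223) = +1  (since 223 mod 8 = 7)
  reciprocity: (111/223) -> -(223/111)
  reduce: (1/111)
  (1/111) = 1
Product of signs = -1
(222/223) = -1

-1


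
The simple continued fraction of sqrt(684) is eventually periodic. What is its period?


Run the CF algorithm for sqrt(684).
a_0 = floor(sqrt(684)) = 26; set m_0=0, q_0=1.
Recurrence: m' = q*a - m,  q' = (d - m'^2)/q,  a' = floor((a_0 + m')/q').
  step 1: m=26, q=8, a=6
  step 2: m=22, q=25, a=1
  step 3: m=3, q=27, a=1
  step 4: m=24, q=4, a=12
  step 5: m=24, q=27, a=1
  step 6: m=3, q=25, a=1
  step 7: m=22, q=8, a=6
  step 8: m=26, q=1, a=52
a_8 = 2*a_0 = 52, so the period closes here.
sqrt(684) = [26; 6, 1, 1, 12, 1, 1, 6, 52]
Period length = 8

8


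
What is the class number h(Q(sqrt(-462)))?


K = Q(sqrt(-462)). d mod 4 = 2, so D = disc(K) = 4d = -1848
h(K) equals the number of primitive reduced positive-definite forms (a, b, c) = a*x^2 + b*x*y + c*y^2 with b^2 - 4ac = D,
where reduced means |b| <= a <= c, with b >= 0 whenever |b| = a or a = c, and primitive means gcd(a, b, c) = 1.
Reduced forces 3a^2 <= |D| = 1848, so 1 <= a <= 24; b must have the parity of D, and c = (b^2 - D)/(4a) must be an integer >= a.
Enumerate a = 1..24, b in [-a, a]:
  a=1: (1, 0, 462)  [1]
  a=2: (2, 0, 231)  [1]
  a=3: (3, 0, 154)  [1]
  a=4..5: none
  a=6: (6, 0, 77)  [1]
  a=7: (7, 0, 66)  [1]
  a=8..10: none
  a=11: (11, 0, 42)  [1]
  a=12..13: none
  a=14: (14, 0, 33)  [1]
  a=15..20: none
  a=21: (21, 0, 22)  [1]
  a=22..24: none
Total reduced forms: 1 + 1 + 1 + 1 + 1 + 1 + 1 + 1 = 8
h = 8

8


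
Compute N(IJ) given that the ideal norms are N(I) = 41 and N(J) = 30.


N(IJ) = N(I) * N(J)
= 41 * 30
= 1230

1230


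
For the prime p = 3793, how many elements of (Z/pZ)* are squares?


For prime p, the number of non-zero quadratic residues is (p-1)/2.
= (3793-1)/2
= 1896

1896


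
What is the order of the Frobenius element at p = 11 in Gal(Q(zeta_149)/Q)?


The Frobenius at p in Gal(Q(zeta_n)/Q) = (Z/nZ)* is the class of p, so its order is ord_149(11), the smallest k >= 1 with 11^k = 1 mod 149.
n = 149 = 149, phi(149) = 148; the order divides phi(n).
Divisors of 148: 1, 2, 4, 37, 74, 148
Repeated squaring mod 149: 11^1 = 11, 11^2 = 121, 11^4 = 39, 11^8 = 31, 11^16 = 67, 11^32 = 19, 11^64 = 63, 11^128 = 95
Test divisors in increasing order:
  k=1: 11^1 = 11 mod 149
  k=2: 11^2 = 121 mod 149
  k=4: 11^4 = 39 mod 149
  k=37: 11^37 = 19 * 39 * 11 = 105 mod 149
  k=74: 11^74 = 63 * 31 * 121 = 148 mod 149
  k=148: 11^148 = 95 * 67 * 39 = 1 mod 149  <- first divisor giving 1
Order = 148

148


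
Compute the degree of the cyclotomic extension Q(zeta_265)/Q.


The degree equals Euler's totient phi(265).
265 = 5 * 53
phi(265) = 208

208


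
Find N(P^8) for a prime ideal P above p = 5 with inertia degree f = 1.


N(P^a) = p^(a*f)
= 5^(8*1)
= 5^8
= 390625

390625


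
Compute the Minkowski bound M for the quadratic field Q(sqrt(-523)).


d = -523, d mod 4 = 1, so disc(K) = d = -523; |disc(K)| = 523
Imaginary quadratic field, so n = 2, s = r2 = 1, r1 = 0
M = (n!/n^n) * (4/pi)^s * sqrt(|disc(K)|) = (2!/2^2) * (4/pi)^1 * sqrt(523)
= 0.5 * 1.273240 * 22.869193
= 14.5590

14.5590


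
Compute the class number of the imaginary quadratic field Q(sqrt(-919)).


K = Q(sqrt(-919)). d mod 4 = 1, so D = disc(K) = d = -919
h(K) equals the number of primitive reduced positive-definite forms (a, b, c) = a*x^2 + b*x*y + c*y^2 with b^2 - 4ac = D,
where reduced means |b| <= a <= c, with b >= 0 whenever |b| = a or a = c, and primitive means gcd(a, b, c) = 1.
Reduced forces 3a^2 <= |D| = 919, so 1 <= a <= 17; b must have the parity of D, and c = (b^2 - D)/(4a) must be an integer >= a.
Enumerate a = 1..17, b in [-a, a]:
  a=1: (1, 1, 230)  [1]
  a=2: (2, -1, 115), (2, 1, 115)  [2]
  a=3: none
  a=4: (4, -3, 58), (4, 3, 58)  [2]
  a=5: (5, -1, 46), (5, 1, 46)  [2]
  a=6..7: none
  a=8: (8, -3, 29), (8, 3, 29)  [2]
  a=9: none
  a=10: (10, -9, 25), (10, -1, 23), (10, 1, 23), (10, 9, 25)  [4]
  a=11: (11, -7, 22), (11, 7, 22)  [2]
  a=12: none
  a=13: (13, -11, 20), (13, 11, 20)  [2]
  a=14..15: none
  a=16: (16, -13, 17), (16, 13, 17)  [2]
  a=17: none
Total reduced forms: 1 + 2 + 2 + 2 + 2 + 4 + 2 + 2 + 2 = 19
h = 19

19


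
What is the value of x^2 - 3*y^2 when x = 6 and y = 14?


x^2 - d*y^2
= 6^2 - 3*14^2
= 36 - 588
= -552

-552


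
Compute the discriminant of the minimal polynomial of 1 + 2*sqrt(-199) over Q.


The element 1 + 2*sqrt(-199) has minimal polynomial:
x^2 - 2*x + 797
Discriminant = (-2)^2 - 4*(797)
= 4 - 3188
= -3184

-3184


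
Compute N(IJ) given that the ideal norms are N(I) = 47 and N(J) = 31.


N(IJ) = N(I) * N(J)
= 47 * 31
= 1457

1457


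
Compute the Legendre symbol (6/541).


p = 541 is prime, so compute (6/541) with the reciprocity algorithm (Jacobi-symbol steps: pull out 2s via (2/n), flip via reciprocity, reduce):
  pull out 2: (2/541) = -1  (since 541 mod 8 = 5)
  reciprocity: (3/541) -> +(541/3)
  reduce: (1/3)
  (1/3) = 1
Product of signs = -1
(6/541) = -1

-1


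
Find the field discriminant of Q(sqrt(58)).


For K = Q(sqrt(d)) with d squarefree: disc(K) = d if d = 1 mod 4, and disc(K) = 4d if d = 2 or 3 mod 4.
Here d = 58, and d mod 4 = 2.
d = 2 mod 4, not 1 (O_K = Z[sqrt(d)]), so disc(K) = 4d = 4 * (58) = 232

232


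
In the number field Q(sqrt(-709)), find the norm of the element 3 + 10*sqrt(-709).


N(a + b*sqrt(d)) = a^2 - d*b^2
= (3)^2 - (-709)*(10)^2
= 9 + 70900
= 70909

70909


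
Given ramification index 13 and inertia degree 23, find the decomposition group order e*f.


|D_P| = e * f
= 13 * 23
= 299

299


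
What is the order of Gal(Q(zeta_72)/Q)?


|Gal(Q(zeta_72)/Q)| = phi(72)
= 24

24


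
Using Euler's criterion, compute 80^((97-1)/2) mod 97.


p = 97 is prime and the exponent is (p-1)/2 = 48, so by Euler's criterion 80^48 = (80/97) = +1 or -1 mod 97.
Compute by square-and-multiply:
  48 = 32 + 16 (binary 110000)
  Repeated squaring mod 97: 80^1 = 80, 80^2 = 95, 80^4 = 4, 80^8 = 16, 80^16 = 62, 80^32 = 61
  80^48 = 80^32 * 80^16 = 61 * 62 mod 97
    61 * 62 = 3782 = 96 mod 97
  80^48 = 96 mod 97
Result 96 = p - 1 = -1 mod 97: 80 is a quadratic non-residue mod 97. As a residue in [0, p-1] the value is 96.
80^48 mod 97 = 96

96


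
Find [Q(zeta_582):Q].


The degree equals Euler's totient phi(582).
582 = 2 * 3 * 97
phi(582) = 192

192


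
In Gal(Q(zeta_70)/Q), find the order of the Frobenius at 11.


The Frobenius at p in Gal(Q(zeta_n)/Q) = (Z/nZ)* is the class of p, so its order is ord_70(11), the smallest k >= 1 with 11^k = 1 mod 70.
n = 70 = 2 * 5 * 7, phi(70) = 24; the order divides phi(n).
Divisors of 24: 1, 2, 3, 4, 6, 8, 12, 24
Repeated squaring mod 70: 11^1 = 11, 11^2 = 51, 11^4 = 11, 11^8 = 51, 11^16 = 11
Test divisors in increasing order:
  k=1: 11^1 = 11 mod 70
  k=2: 11^2 = 51 mod 70
  k=3: 11^3 = 51 * 11 = 1 mod 70  <- first divisor giving 1
Order = 3

3


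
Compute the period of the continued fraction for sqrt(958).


Run the CF algorithm for sqrt(958).
a_0 = floor(sqrt(958)) = 30; set m_0=0, q_0=1.
Recurrence: m' = q*a - m,  q' = (d - m'^2)/q,  a' = floor((a_0 + m')/q').
  step 1: m=30, q=58, a=1
  step 2: m=28, q=3, a=19
  step 3: m=29, q=39, a=1
  step 4: m=10, q=22, a=1
  step 5: m=12, q=37, a=1
  step 6: m=25, q=9, a=6
  step 7: m=29, q=13, a=4
  step 8: m=23, q=33, a=1
  step 9: m=10, q=26, a=1
  step 10: m=16, q=27, a=1
  step 11: m=11, q=31, a=1
  step 12: m=20, q=18, a=2
  step 13: m=16, q=39, a=1
  step 14: m=23, q=11, a=4
  step 15: m=21, q=47, a=1
  step 16: m=26, q=6, a=9
  step 17: m=28, q=29, a=2
  step 18: m=30, q=2, a=30
  step 19: m=30, q=29, a=2
  step 20: m=28, q=6, a=9
  step 21: m=26, q=47, a=1
  step 22: m=21, q=11, a=4
  step 23: m=23, q=39, a=1
  step 24: m=16, q=18, a=2
  step 25: m=20, q=31, a=1
  step 26: m=11, q=27, a=1
  step 27: m=16, q=26, a=1
  step 28: m=10, q=33, a=1
  step 29: m=23, q=13, a=4
  step 30: m=29, q=9, a=6
  step 31: m=25, q=37, a=1
  step 32: m=12, q=22, a=1
  step 33: m=10, q=39, a=1
  step 34: m=29, q=3, a=19
  step 35: m=28, q=58, a=1
  step 36: m=30, q=1, a=60
a_36 = 2*a_0 = 60, so the period closes here.
sqrt(958) = [30; 1, 19, 1, 1, 1, 6, 4, 1, 1, 1, 1, 2, 1, 4, 1, 9, 2, 30, 2, 9, 1, 4, 1, 2, 1, 1, 1, 1, 4, 6, 1, 1, 1, 19, 1, 60]
Period length = 36

36


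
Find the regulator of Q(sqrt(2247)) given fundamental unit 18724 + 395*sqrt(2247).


epsilon = 18724 + 395*sqrt(2247)
= 37448.0000
R = ln(37448.0000)
= 10.5307

10.5307


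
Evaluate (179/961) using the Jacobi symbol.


Compute (179/961) via quadratic reciprocity:
  reciprocity: (179/961) -> +(961/179)
  reduce: (66/179)
  pull out 2: (2/179) = -1  (since 179 mod 8 = 3)
  reciprocity: (33/179) -> +(179/33)
  reduce: (14/33)
  pull out 2: (2/33) = +1  (since 33 mod 8 = 1)
  reciprocity: (7/33) -> +(33/7)
  reduce: (5/7)
  reciprocity: (5/7) -> +(7/5)
  reduce: (2/5)
  pull out 2: (2/5) = -1  (since 5 mod 8 = 5)
  (1/5) = 1
Product of signs = 1

1


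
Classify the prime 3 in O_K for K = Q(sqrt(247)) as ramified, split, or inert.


K = Q(sqrt(247)). Since d mod 4 = 3, disc(K) = 988.
Check p | disc: 988 mod 3 = 1.
p does not divide disc. Compute Legendre symbol (d/p):
1^((3-1)/2) mod 3 = 1
(d/p) = 1, so p splits: (p) = P*P' with e=1, f=1, g=2.
Therefore p is split.

split


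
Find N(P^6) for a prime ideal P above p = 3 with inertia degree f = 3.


N(P^a) = p^(a*f)
= 3^(6*3)
= 3^18
= 387420489

387420489


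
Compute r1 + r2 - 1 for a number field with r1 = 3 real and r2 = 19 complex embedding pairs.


By Dirichlet's unit theorem:
rank = r1 + r2 - 1
= 3 + 19 - 1
= 21

21


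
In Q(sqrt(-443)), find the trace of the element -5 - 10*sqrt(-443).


Tr(a + b*sqrt(d)) = (a + b*sqrt(d)) + (a - b*sqrt(d)) = 2a
= 2 * (-5)
= -10

-10


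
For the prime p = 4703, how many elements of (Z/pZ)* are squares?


For prime p, the number of non-zero quadratic residues is (p-1)/2.
= (4703-1)/2
= 2351

2351


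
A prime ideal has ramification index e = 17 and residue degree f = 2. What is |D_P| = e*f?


|D_P| = e * f
= 17 * 2
= 34

34


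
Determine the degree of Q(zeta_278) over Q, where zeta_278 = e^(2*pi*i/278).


The degree equals Euler's totient phi(278).
278 = 2 * 139
phi(278) = 138

138


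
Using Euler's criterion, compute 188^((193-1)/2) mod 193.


p = 193 is prime and the exponent is (p-1)/2 = 96, so by Euler's criterion 188^96 = (188/193) = +1 or -1 mod 193.
Compute by square-and-multiply:
  96 = 64 + 32 (binary 1100000)
  Repeated squaring mod 193: 188^1 = 188, 188^2 = 25, 188^4 = 46, 188^8 = 186, 188^16 = 49, 188^32 = 85, 188^64 = 84
  188^96 = 188^64 * 188^32 = 84 * 85 mod 193
    84 * 85 = 7140 = 192 mod 193
  188^96 = 192 mod 193
Result 192 = p - 1 = -1 mod 193: 188 is a quadratic non-residue mod 193. As a residue in [0, p-1] the value is 192.
188^96 mod 193 = 192

192


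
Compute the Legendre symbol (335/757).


p = 757 is prime, so compute (335/757) with the reciprocity algorithm (Jacobi-symbol steps: pull out 2s via (2/n), flip via reciprocity, reduce):
  reciprocity: (335/757) -> +(757/335)
  reduce: (87/335)
  reciprocity: (87/335) -> -(335/87)
  reduce: (74/87)
  pull out 2: (2/87) = +1  (since 87 mod 8 = 7)
  reciprocity: (37/87) -> +(87/37)
  reduce: (13/37)
  reciprocity: (13/37) -> +(37/13)
  reduce: (11/13)
  reciprocity: (11/13) -> +(13/11)
  reduce: (2/11)
  pull out 2: (2/11) = -1  (since 11 mod 8 = 3)
  (1/11) = 1
Product of signs = 1
(335/757) = 1

1


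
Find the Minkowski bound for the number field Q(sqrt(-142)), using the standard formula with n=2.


d = -142, d mod 4 = 2, so disc(K) = 4d = -568; |disc(K)| = 568
Imaginary quadratic field, so n = 2, s = r2 = 1, r1 = 0
M = (n!/n^n) * (4/pi)^s * sqrt(|disc(K)|) = (2!/2^2) * (4/pi)^1 * sqrt(568)
= 0.5 * 1.273240 * 23.832751
= 15.1724

15.1724


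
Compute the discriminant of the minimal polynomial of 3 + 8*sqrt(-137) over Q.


The element 3 + 8*sqrt(-137) has minimal polynomial:
x^2 - 6*x + 8777
Discriminant = (-6)^2 - 4*(8777)
= 36 - 35108
= -35072

-35072


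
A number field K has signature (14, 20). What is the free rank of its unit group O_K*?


By Dirichlet's unit theorem:
rank = r1 + r2 - 1
= 14 + 20 - 1
= 33

33


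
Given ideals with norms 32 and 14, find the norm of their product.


N(IJ) = N(I) * N(J)
= 32 * 14
= 448

448


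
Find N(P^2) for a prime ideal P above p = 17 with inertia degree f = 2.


N(P^a) = p^(a*f)
= 17^(2*2)
= 17^4
= 83521

83521


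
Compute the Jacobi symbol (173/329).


Compute (173/329) via quadratic reciprocity:
  reciprocity: (173/329) -> +(329/173)
  reduce: (156/173)
  pull out 2: (2/173) = -1  (since 173 mod 8 = 5)
  pull out 2: (2/173) = -1  (since 173 mod 8 = 5)
  reciprocity: (39/173) -> +(173/39)
  reduce: (17/39)
  reciprocity: (17/39) -> +(39/17)
  reduce: (5/17)
  reciprocity: (5/17) -> +(17/5)
  reduce: (2/5)
  pull out 2: (2/5) = -1  (since 5 mod 8 = 5)
  (1/5) = 1
Product of signs = -1

-1


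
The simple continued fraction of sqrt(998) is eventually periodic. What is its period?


Run the CF algorithm for sqrt(998).
a_0 = floor(sqrt(998)) = 31; set m_0=0, q_0=1.
Recurrence: m' = q*a - m,  q' = (d - m'^2)/q,  a' = floor((a_0 + m')/q').
  step 1: m=31, q=37, a=1
  step 2: m=6, q=26, a=1
  step 3: m=20, q=23, a=2
  step 4: m=26, q=14, a=4
  step 5: m=30, q=7, a=8
  step 6: m=26, q=46, a=1
  step 7: m=20, q=13, a=3
  step 8: m=19, q=49, a=1
  step 9: m=30, q=2, a=30
  step 10: m=30, q=49, a=1
  step 11: m=19, q=13, a=3
  step 12: m=20, q=46, a=1
  step 13: m=26, q=7, a=8
  step 14: m=30, q=14, a=4
  step 15: m=26, q=23, a=2
  step 16: m=20, q=26, a=1
  step 17: m=6, q=37, a=1
  step 18: m=31, q=1, a=62
a_18 = 2*a_0 = 62, so the period closes here.
sqrt(998) = [31; 1, 1, 2, 4, 8, 1, 3, 1, 30, 1, 3, 1, 8, 4, 2, 1, 1, 62]
Period length = 18

18


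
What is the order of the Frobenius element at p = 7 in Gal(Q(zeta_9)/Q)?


The Frobenius at p in Gal(Q(zeta_n)/Q) = (Z/nZ)* is the class of p, so its order is ord_9(7), the smallest k >= 1 with 7^k = 1 mod 9.
n = 9 = 3^2, phi(9) = 6; the order divides phi(n).
Divisors of 6: 1, 2, 3, 6
Repeated squaring mod 9: 7^1 = 7, 7^2 = 4, 7^4 = 7
Test divisors in increasing order:
  k=1: 7^1 = 7 mod 9
  k=2: 7^2 = 4 mod 9
  k=3: 7^3 = 4 * 7 = 1 mod 9  <- first divisor giving 1
Order = 3

3


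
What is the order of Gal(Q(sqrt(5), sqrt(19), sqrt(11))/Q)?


The 3 square roots of distinct primes are multiplicatively independent over Q,
so [K:Q] = 2^3 and Gal(K/Q) is isomorphic to (Z/2Z)^3.
|Gal| = 2^3 = 8

8


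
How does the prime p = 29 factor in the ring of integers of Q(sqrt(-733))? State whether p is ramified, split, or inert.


K = Q(sqrt(-733)). Since d mod 4 = 3, disc(K) = -2932.
Check p | disc: -2932 mod 29 = 26.
p does not divide disc. Compute Legendre symbol (d/p):
21^((29-1)/2) mod 29 = -1
(d/p) = -1, so p is inert: (p) stays prime with e=1, f=2, g=1.
Therefore p is inert.

inert


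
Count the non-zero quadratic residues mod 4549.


For prime p, the number of non-zero quadratic residues is (p-1)/2.
= (4549-1)/2
= 2274

2274


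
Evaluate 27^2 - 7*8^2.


x^2 - d*y^2
= 27^2 - 7*8^2
= 729 - 448
= 281

281


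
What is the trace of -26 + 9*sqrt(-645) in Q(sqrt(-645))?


Tr(a + b*sqrt(d)) = (a + b*sqrt(d)) + (a - b*sqrt(d)) = 2a
= 2 * (-26)
= -52

-52


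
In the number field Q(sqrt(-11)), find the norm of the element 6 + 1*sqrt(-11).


N(a + b*sqrt(d)) = a^2 - d*b^2
= (6)^2 - (-11)*(1)^2
= 36 + 11
= 47

47


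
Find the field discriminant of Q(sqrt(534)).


For K = Q(sqrt(d)) with d squarefree: disc(K) = d if d = 1 mod 4, and disc(K) = 4d if d = 2 or 3 mod 4.
Here d = 534, and d mod 4 = 2.
d = 2 mod 4, not 1 (O_K = Z[sqrt(d)]), so disc(K) = 4d = 4 * (534) = 2136

2136


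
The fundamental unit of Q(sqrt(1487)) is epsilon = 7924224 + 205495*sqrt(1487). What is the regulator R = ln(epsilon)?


epsilon = 7924224 + 205495*sqrt(1487)
= 1.5848e+07
R = ln(1.5848e+07)
= 16.5786

16.5786


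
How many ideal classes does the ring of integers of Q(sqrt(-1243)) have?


K = Q(sqrt(-1243)). d mod 4 = 1, so D = disc(K) = d = -1243
h(K) equals the number of primitive reduced positive-definite forms (a, b, c) = a*x^2 + b*x*y + c*y^2 with b^2 - 4ac = D,
where reduced means |b| <= a <= c, with b >= 0 whenever |b| = a or a = c, and primitive means gcd(a, b, c) = 1.
Reduced forces 3a^2 <= |D| = 1243, so 1 <= a <= 20; b must have the parity of D, and c = (b^2 - D)/(4a) must be an integer >= a.
Enumerate a = 1..20, b in [-a, a]:
  a=1: (1, 1, 311)  [1]
  a=2..10: none
  a=11: (11, 11, 31)  [1]
  a=12..16: none
  a=17: (17, -7, 19), (17, 7, 19)  [2]
  a=18..20: none
Total reduced forms: 1 + 1 + 2 = 4
h = 4

4


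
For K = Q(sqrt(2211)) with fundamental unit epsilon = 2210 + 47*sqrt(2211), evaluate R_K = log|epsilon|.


epsilon = 2210 + 47*sqrt(2211)
= 4419.9998
R = ln(4419.9998)
= 8.3939

8.3939


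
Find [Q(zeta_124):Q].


The degree equals Euler's totient phi(124).
124 = 2^2 * 31
phi(124) = 60

60


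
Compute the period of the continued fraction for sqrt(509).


Run the CF algorithm for sqrt(509).
a_0 = floor(sqrt(509)) = 22; set m_0=0, q_0=1.
Recurrence: m' = q*a - m,  q' = (d - m'^2)/q,  a' = floor((a_0 + m')/q').
  step 1: m=22, q=25, a=1
  step 2: m=3, q=20, a=1
  step 3: m=17, q=11, a=3
  step 4: m=16, q=23, a=1
  step 5: m=7, q=20, a=1
  step 6: m=13, q=17, a=2
  step 7: m=21, q=4, a=10
  step 8: m=19, q=37, a=1
  step 9: m=18, q=5, a=8
  step 10: m=22, q=5, a=8
  step 11: m=18, q=37, a=1
  step 12: m=19, q=4, a=10
  step 13: m=21, q=17, a=2
  step 14: m=13, q=20, a=1
  step 15: m=7, q=23, a=1
  step 16: m=16, q=11, a=3
  step 17: m=17, q=20, a=1
  step 18: m=3, q=25, a=1
  step 19: m=22, q=1, a=44
a_19 = 2*a_0 = 44, so the period closes here.
sqrt(509) = [22; 1, 1, 3, 1, 1, 2, 10, 1, 8, 8, 1, 10, 2, 1, 1, 3, 1, 1, 44]
Period length = 19

19


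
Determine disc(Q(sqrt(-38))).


For K = Q(sqrt(d)) with d squarefree: disc(K) = d if d = 1 mod 4, and disc(K) = 4d if d = 2 or 3 mod 4.
Here d = -38, and d mod 4 = 2.
d = 2 mod 4, not 1 (O_K = Z[sqrt(d)]), so disc(K) = 4d = 4 * (-38) = -152

-152


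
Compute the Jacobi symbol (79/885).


Compute (79/885) via quadratic reciprocity:
  reciprocity: (79/885) -> +(885/79)
  reduce: (16/79)
  pull out 2: (2/79) = +1  (since 79 mod 8 = 7)
  pull out 2: (2/79) = +1  (since 79 mod 8 = 7)
  pull out 2: (2/79) = +1  (since 79 mod 8 = 7)
  pull out 2: (2/79) = +1  (since 79 mod 8 = 7)
  (1/79) = 1
Product of signs = 1

1


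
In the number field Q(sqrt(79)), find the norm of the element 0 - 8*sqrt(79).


N(a + b*sqrt(d)) = a^2 - d*b^2
= (0)^2 - (79)*(-8)^2
= 0 - 5056
= -5056

-5056


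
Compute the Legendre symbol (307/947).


p = 947 is prime, so compute (307/947) with the reciprocity algorithm (Jacobi-symbol steps: pull out 2s via (2/n), flip via reciprocity, reduce):
  reciprocity: (307/947) -> -(947/307)
  reduce: (26/307)
  pull out 2: (2/307) = -1  (since 307 mod 8 = 3)
  reciprocity: (13/307) -> +(307/13)
  reduce: (8/13)
  pull out 2: (2/13) = -1  (since 13 mod 8 = 5)
  pull out 2: (2/13) = -1  (since 13 mod 8 = 5)
  pull out 2: (2/13) = -1  (since 13 mod 8 = 5)
  (1/13) = 1
Product of signs = -1
(307/947) = -1

-1


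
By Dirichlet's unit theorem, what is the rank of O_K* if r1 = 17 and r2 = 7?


By Dirichlet's unit theorem:
rank = r1 + r2 - 1
= 17 + 7 - 1
= 23

23


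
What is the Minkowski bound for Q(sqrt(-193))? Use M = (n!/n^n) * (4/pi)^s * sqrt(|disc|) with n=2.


d = -193, d mod 4 = 3, so disc(K) = 4d = -772; |disc(K)| = 772
Imaginary quadratic field, so n = 2, s = r2 = 1, r1 = 0
M = (n!/n^n) * (4/pi)^s * sqrt(|disc(K)|) = (2!/2^2) * (4/pi)^1 * sqrt(772)
= 0.5 * 1.273240 * 27.784888
= 17.6884

17.6884


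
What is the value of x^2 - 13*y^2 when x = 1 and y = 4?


x^2 - d*y^2
= 1^2 - 13*4^2
= 1 - 208
= -207

-207


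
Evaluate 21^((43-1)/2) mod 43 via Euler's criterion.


p = 43 is prime and the exponent is (p-1)/2 = 21, so by Euler's criterion 21^21 = (21/43) = +1 or -1 mod 43.
Compute by square-and-multiply:
  21 = 16 + 4 + 1 (binary 10101)
  Repeated squaring mod 43: 21^1 = 21, 21^2 = 11, 21^4 = 35, 21^8 = 21, 21^16 = 11
  21^21 = 21^16 * 21^4 * 21^1 = 11 * 35 * 21 mod 43
    11 * 35 = 385 = 41 mod 43
    41 * 21 = 861 = 1 mod 43
  21^21 = 1 mod 43
Result 1: 21 is a quadratic residue mod 43.
21^21 mod 43 = 1

1


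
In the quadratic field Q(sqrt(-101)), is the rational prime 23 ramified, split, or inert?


K = Q(sqrt(-101)). Since d mod 4 = 3, disc(K) = -404.
Check p | disc: -404 mod 23 = 10.
p does not divide disc. Compute Legendre symbol (d/p):
14^((23-1)/2) mod 23 = -1
(d/p) = -1, so p is inert: (p) stays prime with e=1, f=2, g=1.
Therefore p is inert.

inert


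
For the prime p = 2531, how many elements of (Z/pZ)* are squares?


For prime p, the number of non-zero quadratic residues is (p-1)/2.
= (2531-1)/2
= 1265

1265


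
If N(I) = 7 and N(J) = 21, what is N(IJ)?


N(IJ) = N(I) * N(J)
= 7 * 21
= 147

147


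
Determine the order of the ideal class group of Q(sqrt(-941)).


K = Q(sqrt(-941)). d mod 4 = 3, so D = disc(K) = 4d = -3764
h(K) equals the number of primitive reduced positive-definite forms (a, b, c) = a*x^2 + b*x*y + c*y^2 with b^2 - 4ac = D,
where reduced means |b| <= a <= c, with b >= 0 whenever |b| = a or a = c, and primitive means gcd(a, b, c) = 1.
Reduced forces 3a^2 <= |D| = 3764, so 1 <= a <= 35; b must have the parity of D, and c = (b^2 - D)/(4a) must be an integer >= a.
Enumerate a = 1..35, b in [-a, a]:
  a=1: (1, 0, 941)  [1]
  a=2: (2, 2, 471)  [1]
  a=3: (3, -2, 314), (3, 2, 314)  [2]
  a=4: none
  a=5: (5, -4, 189), (5, 4, 189)  [2]
  a=6: (6, -2, 157), (6, 2, 157)  [2]
  a=7: (7, -4, 135), (7, 4, 135)  [2]
  a=8: none
  a=9: (9, -4, 105), (9, 4, 105)  [2]
  a=10: (10, -6, 95), (10, 6, 95)  [2]
  a=11: (11, -8, 87), (11, 8, 87)  [2]
  a=12..13: none
  a=14: (14, -10, 69), (14, 10, 69)  [2]
  a=15: (15, -14, 66), (15, -4, 63), (15, 4, 63), (15, 14, 66)  [4]
  a=16..17: none
  a=18: (18, -14, 55), (18, 14, 55)  [2]
  a=19: (19, -6, 50), (19, 6, 50)  [2]
  a=20: none
  a=21: (21, -10, 46), (21, -4, 45), (21, 4, 45), (21, 10, 46)  [4]
  a=22: (22, -14, 45), (22, 14, 45)  [2]
  a=23: (23, -10, 42), (23, 10, 42)  [2]
  a=24: none
  a=25: (25, -6, 38), (25, 6, 38)  [2]
  a=26: none
  a=27: (27, -4, 35), (27, 4, 35)  [2]
  a=28: none
  a=29: (29, -8, 33), (29, 8, 33)  [2]
  a=30: (30, -26, 37), (30, -14, 33), (30, 14, 33), (30, 26, 37)  [4]
  a=31: (31, -24, 35), (31, 24, 35)  [2]
  a=32..35: none
Total reduced forms: 1 + 1 + 2 + 2 + 2 + 2 + 2 + 2 + 2 + 2 + 4 + 2 + 2 + 4 + 2 + 2 + 2 + 2 + 2 + 4 + 2 = 46
h = 46

46


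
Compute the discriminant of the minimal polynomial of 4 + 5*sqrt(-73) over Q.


The element 4 + 5*sqrt(-73) has minimal polynomial:
x^2 - 8*x + 1841
Discriminant = (-8)^2 - 4*(1841)
= 64 - 7364
= -7300

-7300


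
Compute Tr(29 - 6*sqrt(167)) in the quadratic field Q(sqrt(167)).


Tr(a + b*sqrt(d)) = (a + b*sqrt(d)) + (a - b*sqrt(d)) = 2a
= 2 * (29)
= 58

58


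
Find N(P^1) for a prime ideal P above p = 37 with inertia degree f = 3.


N(P^a) = p^(a*f)
= 37^(1*3)
= 37^3
= 50653

50653


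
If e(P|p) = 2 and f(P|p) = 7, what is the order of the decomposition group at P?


|D_P| = e * f
= 2 * 7
= 14

14


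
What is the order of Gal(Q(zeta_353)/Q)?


|Gal(Q(zeta_353)/Q)| = phi(353)
= 352

352


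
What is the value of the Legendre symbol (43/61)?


p = 61 is prime, so compute (43/61) with the reciprocity algorithm (Jacobi-symbol steps: pull out 2s via (2/n), flip via reciprocity, reduce):
  reciprocity: (43/61) -> +(61/43)
  reduce: (18/43)
  pull out 2: (2/43) = -1  (since 43 mod 8 = 3)
  reciprocity: (9/43) -> +(43/9)
  reduce: (7/9)
  reciprocity: (7/9) -> +(9/7)
  reduce: (2/7)
  pull out 2: (2/7) = +1  (since 7 mod 8 = 7)
  (1/7) = 1
Product of signs = -1
(43/61) = -1

-1


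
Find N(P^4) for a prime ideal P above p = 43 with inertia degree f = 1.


N(P^a) = p^(a*f)
= 43^(4*1)
= 43^4
= 3418801

3418801


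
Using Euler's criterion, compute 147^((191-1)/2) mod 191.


p = 191 is prime and the exponent is (p-1)/2 = 95, so by Euler's criterion 147^95 = (147/191) = +1 or -1 mod 191.
Compute by square-and-multiply:
  95 = 64 + 16 + 8 + 4 + 2 + 1 (binary 1011111)
  Repeated squaring mod 191: 147^1 = 147, 147^2 = 26, 147^4 = 103, 147^8 = 104, 147^16 = 120, 147^32 = 75, 147^64 = 86
  147^95 = 147^64 * 147^16 * 147^8 * 147^4 * 147^2 * 147^1 = 86 * 120 * 104 * 103 * 26 * 147 mod 191
    86 * 120 = 10320 = 6 mod 191
    6 * 104 = 624 = 51 mod 191
    51 * 103 = 5253 = 96 mod 191
    96 * 26 = 2496 = 13 mod 191
    13 * 147 = 1911 = 1 mod 191
  147^95 = 1 mod 191
Result 1: 147 is a quadratic residue mod 191.
147^95 mod 191 = 1

1


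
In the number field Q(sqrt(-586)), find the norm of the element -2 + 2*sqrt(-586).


N(a + b*sqrt(d)) = a^2 - d*b^2
= (-2)^2 - (-586)*(2)^2
= 4 + 2344
= 2348

2348


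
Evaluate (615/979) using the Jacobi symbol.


Compute (615/979) via quadratic reciprocity:
  reciprocity: (615/979) -> -(979/615)
  reduce: (364/615)
  pull out 2: (2/615) = +1  (since 615 mod 8 = 7)
  pull out 2: (2/615) = +1  (since 615 mod 8 = 7)
  reciprocity: (91/615) -> -(615/91)
  reduce: (69/91)
  reciprocity: (69/91) -> +(91/69)
  reduce: (22/69)
  pull out 2: (2/69) = -1  (since 69 mod 8 = 5)
  reciprocity: (11/69) -> +(69/11)
  reduce: (3/11)
  reciprocity: (3/11) -> -(11/3)
  reduce: (2/3)
  pull out 2: (2/3) = -1  (since 3 mod 8 = 3)
  (1/3) = 1
Product of signs = -1

-1


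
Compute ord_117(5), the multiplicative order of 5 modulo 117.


We want ord_117(5), the smallest k >= 1 with 5^k = 1 mod 117.
n = 117 = 3^2 * 13, phi(117) = 72; the order divides phi(n).
Divisors of 72: 1, 2, 3, 4, 6, 8, 9, 12, 18, 24, 36, 72
Repeated squaring mod 117: 5^1 = 5, 5^2 = 25, 5^4 = 40, 5^8 = 79, 5^16 = 40, 5^32 = 79, 5^64 = 40
Test divisors in increasing order:
  k=1: 5^1 = 5 mod 117
  k=2: 5^2 = 25 mod 117
  k=3: 5^3 = 25 * 5 = 8 mod 117
  k=4: 5^4 = 40 mod 117
  k=6: 5^6 = 40 * 25 = 64 mod 117
  k=8: 5^8 = 79 mod 117
  k=9: 5^9 = 79 * 5 = 44 mod 117
  k=12: 5^12 = 79 * 40 = 1 mod 117  <- first divisor giving 1
Order = 12

12


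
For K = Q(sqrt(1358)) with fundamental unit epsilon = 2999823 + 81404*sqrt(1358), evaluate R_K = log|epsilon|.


epsilon = 2999823 + 81404*sqrt(1358)
= 5.9996e+06
R = ln(5.9996e+06)
= 15.6072

15.6072


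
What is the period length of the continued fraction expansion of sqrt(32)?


Run the CF algorithm for sqrt(32).
a_0 = floor(sqrt(32)) = 5; set m_0=0, q_0=1.
Recurrence: m' = q*a - m,  q' = (d - m'^2)/q,  a' = floor((a_0 + m')/q').
  step 1: m=5, q=7, a=1
  step 2: m=2, q=4, a=1
  step 3: m=2, q=7, a=1
  step 4: m=5, q=1, a=10
a_4 = 2*a_0 = 10, so the period closes here.
sqrt(32) = [5; 1, 1, 1, 10]
Period length = 4

4
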